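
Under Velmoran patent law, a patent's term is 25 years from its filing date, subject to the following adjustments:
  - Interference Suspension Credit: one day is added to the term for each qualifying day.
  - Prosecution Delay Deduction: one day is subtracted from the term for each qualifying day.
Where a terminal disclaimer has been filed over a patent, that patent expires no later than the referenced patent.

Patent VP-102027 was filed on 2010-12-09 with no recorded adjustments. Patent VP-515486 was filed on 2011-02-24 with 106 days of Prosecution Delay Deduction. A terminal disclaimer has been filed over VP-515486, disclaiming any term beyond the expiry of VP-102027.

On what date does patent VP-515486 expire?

Natural term of VP-515486:
  Base: filing + 25 years → 24 February 2036.
  Prosecution Delay Deduction: −106 days → 10 November 2035.
Expiry of referenced patent VP-102027:
  Base: filing + 25 years → 9 December 2035.
Terminal disclaimer: VP-515486 expires on the earlier of 10 November 2035 and 9 December 2035.

November 10, 2035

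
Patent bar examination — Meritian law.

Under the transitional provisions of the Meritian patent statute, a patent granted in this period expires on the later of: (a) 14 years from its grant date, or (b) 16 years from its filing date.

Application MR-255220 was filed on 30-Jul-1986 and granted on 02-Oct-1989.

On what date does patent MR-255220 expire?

2003-10-02

(a) grant + 14 years → 2 October 2003.
(b) filing + 16 years → 30 July 2002.
Later of the two: 2 October 2003.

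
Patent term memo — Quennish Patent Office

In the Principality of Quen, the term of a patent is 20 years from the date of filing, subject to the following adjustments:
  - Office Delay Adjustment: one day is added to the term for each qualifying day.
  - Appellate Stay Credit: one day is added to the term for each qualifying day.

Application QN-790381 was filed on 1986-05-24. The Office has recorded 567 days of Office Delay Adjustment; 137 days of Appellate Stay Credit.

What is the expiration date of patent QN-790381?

2008-04-27

Base term: filing date + 20 years → 24 May 2006.
Office Delay Adjustment: +567 days → 12 December 2007.
Appellate Stay Credit: +137 days → 27 April 2008.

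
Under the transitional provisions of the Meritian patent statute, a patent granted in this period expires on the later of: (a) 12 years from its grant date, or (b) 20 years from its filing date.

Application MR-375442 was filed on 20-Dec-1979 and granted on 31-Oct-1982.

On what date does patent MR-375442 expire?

1999-12-20

(a) grant + 12 years → 31 October 1994.
(b) filing + 20 years → 20 December 1999.
Later of the two: 20 December 1999.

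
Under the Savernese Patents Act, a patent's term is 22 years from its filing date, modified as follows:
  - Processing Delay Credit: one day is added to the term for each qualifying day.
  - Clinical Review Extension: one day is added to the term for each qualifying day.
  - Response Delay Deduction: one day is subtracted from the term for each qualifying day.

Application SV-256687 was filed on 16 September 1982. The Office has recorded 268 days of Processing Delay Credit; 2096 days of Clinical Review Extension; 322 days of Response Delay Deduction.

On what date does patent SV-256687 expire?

Base term: filing date + 22 years → 16 September 2004.
Processing Delay Credit: +268 days → 11 June 2005.
Clinical Review Extension: +2096 days → 8 March 2011.
Response Delay Deduction: −322 days → 20 April 2010.

2010-04-20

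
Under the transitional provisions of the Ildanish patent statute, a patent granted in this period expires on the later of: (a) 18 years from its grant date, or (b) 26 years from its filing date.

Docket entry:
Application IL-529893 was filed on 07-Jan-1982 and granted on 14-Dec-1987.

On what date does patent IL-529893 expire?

(a) grant + 18 years → 14 December 2005.
(b) filing + 26 years → 7 January 2008.
Later of the two: 7 January 2008.

2008-01-07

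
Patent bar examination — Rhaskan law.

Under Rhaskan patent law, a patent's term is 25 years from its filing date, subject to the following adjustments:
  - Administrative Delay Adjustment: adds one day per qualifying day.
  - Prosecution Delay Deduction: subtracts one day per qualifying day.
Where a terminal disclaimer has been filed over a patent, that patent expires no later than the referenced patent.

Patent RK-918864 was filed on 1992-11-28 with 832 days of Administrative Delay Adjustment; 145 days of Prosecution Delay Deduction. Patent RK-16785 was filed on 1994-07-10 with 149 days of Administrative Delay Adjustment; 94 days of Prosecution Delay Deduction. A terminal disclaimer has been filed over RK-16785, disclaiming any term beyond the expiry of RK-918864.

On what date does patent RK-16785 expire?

Natural term of RK-16785:
  Base: filing + 25 years → 10 July 2019.
  Administrative Delay Adjustment: +149 days → 6 December 2019.
  Prosecution Delay Deduction: −94 days → 3 September 2019.
Expiry of referenced patent RK-918864:
  Base: filing + 25 years → 28 November 2017.
  Administrative Delay Adjustment: +832 days → 9 March 2020.
  Prosecution Delay Deduction: −145 days → 16 October 2019.
Terminal disclaimer: RK-16785 expires on the earlier of 3 September 2019 and 16 October 2019.

September 3, 2019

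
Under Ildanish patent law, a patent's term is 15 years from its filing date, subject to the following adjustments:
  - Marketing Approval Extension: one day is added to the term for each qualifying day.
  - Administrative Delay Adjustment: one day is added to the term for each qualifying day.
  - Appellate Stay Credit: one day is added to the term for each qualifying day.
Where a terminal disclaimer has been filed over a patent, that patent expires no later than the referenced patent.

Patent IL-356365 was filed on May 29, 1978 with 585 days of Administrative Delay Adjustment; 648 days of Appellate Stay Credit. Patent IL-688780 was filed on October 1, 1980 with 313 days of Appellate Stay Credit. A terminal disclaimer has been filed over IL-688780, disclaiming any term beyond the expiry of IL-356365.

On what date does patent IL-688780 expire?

Natural term of IL-688780:
  Base: filing + 15 years → 1 October 1995.
  Appellate Stay Credit: +313 days → 9 August 1996.
Expiry of referenced patent IL-356365:
  Base: filing + 15 years → 29 May 1993.
  Administrative Delay Adjustment: +585 days → 4 January 1995.
  Appellate Stay Credit: +648 days → 13 October 1996.
Terminal disclaimer: IL-688780 expires on the earlier of 9 August 1996 and 13 October 1996.

August 9, 1996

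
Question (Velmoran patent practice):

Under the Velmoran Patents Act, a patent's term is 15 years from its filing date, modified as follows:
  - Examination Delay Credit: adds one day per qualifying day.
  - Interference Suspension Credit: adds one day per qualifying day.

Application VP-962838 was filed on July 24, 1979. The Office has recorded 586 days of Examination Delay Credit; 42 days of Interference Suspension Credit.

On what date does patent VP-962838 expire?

Base term: filing date + 15 years → 24 July 1994.
Examination Delay Credit: +586 days → 1 March 1996.
Interference Suspension Credit: +42 days → 12 April 1996.

April 12, 1996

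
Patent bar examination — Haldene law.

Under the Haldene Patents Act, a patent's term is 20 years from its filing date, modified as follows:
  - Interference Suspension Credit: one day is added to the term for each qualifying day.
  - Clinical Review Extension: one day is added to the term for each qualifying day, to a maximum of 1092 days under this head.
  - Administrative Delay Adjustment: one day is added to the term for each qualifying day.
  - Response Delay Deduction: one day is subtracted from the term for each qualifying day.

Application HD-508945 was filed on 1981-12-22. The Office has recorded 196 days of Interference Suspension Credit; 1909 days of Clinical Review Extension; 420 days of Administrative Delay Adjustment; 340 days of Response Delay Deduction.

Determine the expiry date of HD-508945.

September 20, 2005

Base term: filing date + 20 years → 22 December 2001.
Interference Suspension Credit: +196 days → 6 July 2002.
Clinical Review Extension: 1909 days claimed exceeds the 1092-day cap, so +1092 days → 2 July 2005.
Administrative Delay Adjustment: +420 days → 26 August 2006.
Response Delay Deduction: −340 days → 20 September 2005.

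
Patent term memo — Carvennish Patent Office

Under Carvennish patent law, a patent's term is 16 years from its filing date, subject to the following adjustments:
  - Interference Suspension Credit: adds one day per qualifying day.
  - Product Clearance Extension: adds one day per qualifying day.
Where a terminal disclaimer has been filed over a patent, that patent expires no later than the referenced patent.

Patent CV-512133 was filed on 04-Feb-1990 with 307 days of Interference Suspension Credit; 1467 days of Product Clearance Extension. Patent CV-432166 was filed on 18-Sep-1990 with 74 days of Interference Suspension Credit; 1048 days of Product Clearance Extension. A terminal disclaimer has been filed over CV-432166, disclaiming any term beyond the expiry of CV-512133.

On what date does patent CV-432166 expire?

October 14, 2009

Natural term of CV-432166:
  Base: filing + 16 years → 18 September 2006.
  Interference Suspension Credit: +74 days → 1 December 2006.
  Product Clearance Extension: +1048 days → 14 October 2009.
Expiry of referenced patent CV-512133:
  Base: filing + 16 years → 4 February 2006.
  Interference Suspension Credit: +307 days → 8 December 2006.
  Product Clearance Extension: +1467 days → 14 December 2010.
Terminal disclaimer: CV-432166 expires on the earlier of 14 October 2009 and 14 December 2010.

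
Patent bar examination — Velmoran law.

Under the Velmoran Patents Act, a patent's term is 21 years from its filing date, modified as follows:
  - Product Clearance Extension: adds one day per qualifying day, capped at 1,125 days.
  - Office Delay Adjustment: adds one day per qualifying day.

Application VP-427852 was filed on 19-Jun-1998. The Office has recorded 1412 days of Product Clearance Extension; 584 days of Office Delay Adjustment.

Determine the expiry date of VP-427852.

2024-02-22

Base term: filing date + 21 years → 19 June 2019.
Product Clearance Extension: 1412 days claimed exceeds the 1125-day cap, so +1125 days → 18 July 2022.
Office Delay Adjustment: +584 days → 22 February 2024.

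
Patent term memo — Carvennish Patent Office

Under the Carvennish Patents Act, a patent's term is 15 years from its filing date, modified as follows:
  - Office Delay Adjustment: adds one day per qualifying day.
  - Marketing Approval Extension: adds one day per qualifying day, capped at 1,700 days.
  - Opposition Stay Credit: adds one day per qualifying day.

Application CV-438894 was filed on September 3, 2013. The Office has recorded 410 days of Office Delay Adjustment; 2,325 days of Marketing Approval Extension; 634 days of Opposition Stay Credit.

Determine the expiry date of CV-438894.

Base term: filing date + 15 years → 3 September 2028.
Office Delay Adjustment: +410 days → 18 October 2029.
Marketing Approval Extension: 2325 days claimed exceeds the 1700-day cap, so +1700 days → 14 June 2034.
Opposition Stay Credit: +634 days → 9 March 2036.

March 9, 2036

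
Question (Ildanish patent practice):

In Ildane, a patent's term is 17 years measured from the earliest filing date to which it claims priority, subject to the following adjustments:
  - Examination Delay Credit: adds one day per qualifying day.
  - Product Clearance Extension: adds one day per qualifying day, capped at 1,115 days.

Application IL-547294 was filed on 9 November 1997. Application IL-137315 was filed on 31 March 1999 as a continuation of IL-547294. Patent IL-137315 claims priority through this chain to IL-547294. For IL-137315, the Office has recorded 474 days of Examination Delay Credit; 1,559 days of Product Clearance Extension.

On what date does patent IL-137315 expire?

Earliest priority filing: 9 November 1997.
Base term: 9 November 1997 + 17 years → 9 November 2014.
Examination Delay Credit: +474 days → 26 February 2016.
Product Clearance Extension: 1559 days claimed exceeds the 1115-day cap, so +1115 days → 17 March 2019.

March 17, 2019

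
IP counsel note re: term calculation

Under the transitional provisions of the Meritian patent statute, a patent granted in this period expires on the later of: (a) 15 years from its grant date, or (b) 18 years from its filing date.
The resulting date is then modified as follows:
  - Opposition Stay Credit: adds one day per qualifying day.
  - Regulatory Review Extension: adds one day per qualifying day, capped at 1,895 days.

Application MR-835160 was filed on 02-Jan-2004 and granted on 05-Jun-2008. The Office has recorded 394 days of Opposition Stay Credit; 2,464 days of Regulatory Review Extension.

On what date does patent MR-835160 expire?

(a) grant + 15 years → 5 June 2023.
(b) filing + 18 years → 2 January 2022.
Later of the two: 5 June 2023.
Opposition Stay Credit: +394 days → 3 July 2024.
Regulatory Review Extension: 2464 days claimed exceeds the 1895-day cap, so +1895 days → 10 September 2029.

September 10, 2029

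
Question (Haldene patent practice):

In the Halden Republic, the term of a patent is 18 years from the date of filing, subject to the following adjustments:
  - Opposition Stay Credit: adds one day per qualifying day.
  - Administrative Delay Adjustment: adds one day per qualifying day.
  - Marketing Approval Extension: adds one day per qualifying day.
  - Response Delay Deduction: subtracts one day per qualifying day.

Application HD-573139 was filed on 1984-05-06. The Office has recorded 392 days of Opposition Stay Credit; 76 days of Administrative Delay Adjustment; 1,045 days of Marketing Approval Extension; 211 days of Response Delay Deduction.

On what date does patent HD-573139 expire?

Base term: filing date + 18 years → 6 May 2002.
Opposition Stay Credit: +392 days → 2 June 2003.
Administrative Delay Adjustment: +76 days → 17 August 2003.
Marketing Approval Extension: +1045 days → 27 June 2006.
Response Delay Deduction: −211 days → 28 November 2005.

2005-11-28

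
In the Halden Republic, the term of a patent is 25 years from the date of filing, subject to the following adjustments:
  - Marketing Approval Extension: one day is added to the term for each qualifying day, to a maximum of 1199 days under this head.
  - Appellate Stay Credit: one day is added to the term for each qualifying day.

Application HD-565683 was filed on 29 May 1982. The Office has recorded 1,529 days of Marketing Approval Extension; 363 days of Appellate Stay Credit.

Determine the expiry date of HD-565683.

2011-09-07

Base term: filing date + 25 years → 29 May 2007.
Marketing Approval Extension: 1529 days claimed exceeds the 1199-day cap, so +1199 days → 9 September 2010.
Appellate Stay Credit: +363 days → 7 September 2011.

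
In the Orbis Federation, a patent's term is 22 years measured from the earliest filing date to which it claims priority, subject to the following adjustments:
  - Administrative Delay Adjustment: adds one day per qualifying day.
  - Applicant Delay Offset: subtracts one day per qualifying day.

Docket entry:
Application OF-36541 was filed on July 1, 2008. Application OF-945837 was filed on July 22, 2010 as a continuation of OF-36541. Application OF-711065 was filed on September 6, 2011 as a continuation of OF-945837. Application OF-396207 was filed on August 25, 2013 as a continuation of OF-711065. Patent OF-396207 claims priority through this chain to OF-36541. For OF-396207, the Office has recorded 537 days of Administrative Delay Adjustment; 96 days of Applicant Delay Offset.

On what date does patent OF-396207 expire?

September 15, 2031

Earliest priority filing: 1 July 2008.
Base term: 1 July 2008 + 22 years → 1 July 2030.
Administrative Delay Adjustment: +537 days → 20 December 2031.
Applicant Delay Offset: −96 days → 15 September 2031.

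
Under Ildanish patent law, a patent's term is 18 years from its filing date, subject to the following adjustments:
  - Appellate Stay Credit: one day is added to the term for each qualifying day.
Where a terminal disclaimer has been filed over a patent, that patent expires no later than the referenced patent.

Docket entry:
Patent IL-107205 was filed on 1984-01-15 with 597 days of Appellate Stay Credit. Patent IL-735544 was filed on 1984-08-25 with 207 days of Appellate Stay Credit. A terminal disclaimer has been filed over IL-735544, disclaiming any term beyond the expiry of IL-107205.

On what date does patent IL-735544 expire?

2003-03-20

Natural term of IL-735544:
  Base: filing + 18 years → 25 August 2002.
  Appellate Stay Credit: +207 days → 20 March 2003.
Expiry of referenced patent IL-107205:
  Base: filing + 18 years → 15 January 2002.
  Appellate Stay Credit: +597 days → 4 September 2003.
Terminal disclaimer: IL-735544 expires on the earlier of 20 March 2003 and 4 September 2003.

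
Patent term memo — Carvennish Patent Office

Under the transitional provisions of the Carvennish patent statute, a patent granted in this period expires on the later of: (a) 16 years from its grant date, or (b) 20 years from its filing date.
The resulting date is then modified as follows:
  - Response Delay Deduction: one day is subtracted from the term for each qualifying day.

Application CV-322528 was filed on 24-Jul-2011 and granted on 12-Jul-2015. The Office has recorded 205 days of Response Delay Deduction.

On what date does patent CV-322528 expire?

December 31, 2030

(a) grant + 16 years → 12 July 2031.
(b) filing + 20 years → 24 July 2031.
Later of the two: 24 July 2031.
Response Delay Deduction: −205 days → 31 December 2030.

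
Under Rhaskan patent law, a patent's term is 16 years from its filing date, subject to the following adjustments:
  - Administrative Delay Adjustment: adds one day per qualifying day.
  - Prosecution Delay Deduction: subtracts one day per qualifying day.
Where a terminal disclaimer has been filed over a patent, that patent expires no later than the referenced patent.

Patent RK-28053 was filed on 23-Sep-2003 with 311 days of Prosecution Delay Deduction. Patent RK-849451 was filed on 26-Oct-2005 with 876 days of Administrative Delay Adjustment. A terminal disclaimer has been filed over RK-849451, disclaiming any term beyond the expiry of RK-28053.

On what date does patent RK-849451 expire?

November 16, 2018

Natural term of RK-849451:
  Base: filing + 16 years → 26 October 2021.
  Administrative Delay Adjustment: +876 days → 20 March 2024.
Expiry of referenced patent RK-28053:
  Base: filing + 16 years → 23 September 2019.
  Prosecution Delay Deduction: −311 days → 16 November 2018.
Terminal disclaimer: RK-849451 expires on the earlier of 20 March 2024 and 16 November 2018.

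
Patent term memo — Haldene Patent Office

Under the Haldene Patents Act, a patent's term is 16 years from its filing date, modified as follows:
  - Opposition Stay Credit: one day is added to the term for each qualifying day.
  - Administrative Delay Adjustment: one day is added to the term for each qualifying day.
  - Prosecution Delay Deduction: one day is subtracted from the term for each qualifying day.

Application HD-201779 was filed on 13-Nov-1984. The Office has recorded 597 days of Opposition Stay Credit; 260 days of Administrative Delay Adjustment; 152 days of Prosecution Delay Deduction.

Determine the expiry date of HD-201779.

2002-10-19

Base term: filing date + 16 years → 13 November 2000.
Opposition Stay Credit: +597 days → 3 July 2002.
Administrative Delay Adjustment: +260 days → 20 March 2003.
Prosecution Delay Deduction: −152 days → 19 October 2002.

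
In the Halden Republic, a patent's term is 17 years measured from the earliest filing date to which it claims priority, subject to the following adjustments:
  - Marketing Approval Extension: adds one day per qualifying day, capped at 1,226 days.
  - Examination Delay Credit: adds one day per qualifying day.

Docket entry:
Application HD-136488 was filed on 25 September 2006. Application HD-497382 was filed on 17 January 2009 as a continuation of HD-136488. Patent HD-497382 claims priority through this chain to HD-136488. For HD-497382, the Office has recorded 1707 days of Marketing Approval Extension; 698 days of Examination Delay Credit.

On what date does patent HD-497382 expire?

December 31, 2028

Earliest priority filing: 25 September 2006.
Base term: 25 September 2006 + 17 years → 25 September 2023.
Marketing Approval Extension: 1707 days claimed exceeds the 1226-day cap, so +1226 days → 2 February 2027.
Examination Delay Credit: +698 days → 31 December 2028.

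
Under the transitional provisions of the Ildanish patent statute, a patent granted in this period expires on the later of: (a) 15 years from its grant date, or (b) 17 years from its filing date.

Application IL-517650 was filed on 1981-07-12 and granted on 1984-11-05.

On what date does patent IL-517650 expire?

(a) grant + 15 years → 5 November 1999.
(b) filing + 17 years → 12 July 1998.
Later of the two: 5 November 1999.

1999-11-05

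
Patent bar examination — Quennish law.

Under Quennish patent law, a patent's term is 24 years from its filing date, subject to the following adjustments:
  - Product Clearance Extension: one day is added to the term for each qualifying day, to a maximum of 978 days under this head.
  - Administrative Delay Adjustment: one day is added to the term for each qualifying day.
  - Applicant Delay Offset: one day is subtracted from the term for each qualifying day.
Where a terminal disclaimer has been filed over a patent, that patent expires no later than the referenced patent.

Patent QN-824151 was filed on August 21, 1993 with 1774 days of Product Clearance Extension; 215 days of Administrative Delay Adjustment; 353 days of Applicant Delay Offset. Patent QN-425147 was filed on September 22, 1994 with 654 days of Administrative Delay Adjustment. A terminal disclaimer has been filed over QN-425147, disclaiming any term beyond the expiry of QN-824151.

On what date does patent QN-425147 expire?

2019-12-09

Natural term of QN-425147:
  Base: filing + 24 years → 22 September 2018.
  Administrative Delay Adjustment: +654 days → 7 July 2020.
Expiry of referenced patent QN-824151:
  Base: filing + 24 years → 21 August 2017.
  Product Clearance Extension: 1774 days claimed exceeds the 978-day cap, so +978 days → 25 April 2020.
  Administrative Delay Adjustment: +215 days → 26 November 2020.
  Applicant Delay Offset: −353 days → 9 December 2019.
Terminal disclaimer: QN-425147 expires on the earlier of 7 July 2020 and 9 December 2019.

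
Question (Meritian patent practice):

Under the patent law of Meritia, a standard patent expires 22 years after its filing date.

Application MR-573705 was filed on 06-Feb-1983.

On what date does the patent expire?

2005-02-06

Filing date + 22 years → 6 February 2005.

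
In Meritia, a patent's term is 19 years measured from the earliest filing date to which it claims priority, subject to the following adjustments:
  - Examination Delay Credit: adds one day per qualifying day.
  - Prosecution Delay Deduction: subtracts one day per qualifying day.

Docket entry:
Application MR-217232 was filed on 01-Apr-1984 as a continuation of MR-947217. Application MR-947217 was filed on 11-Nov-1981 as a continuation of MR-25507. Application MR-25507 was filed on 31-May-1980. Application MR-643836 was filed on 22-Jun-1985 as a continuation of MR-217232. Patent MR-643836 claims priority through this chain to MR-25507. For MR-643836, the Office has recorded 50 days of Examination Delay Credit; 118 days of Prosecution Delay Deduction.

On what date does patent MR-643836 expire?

1999-03-24

Earliest priority filing: 31 May 1980.
Base term: 31 May 1980 + 19 years → 31 May 1999.
Examination Delay Credit: +50 days → 20 July 1999.
Prosecution Delay Deduction: −118 days → 24 March 1999.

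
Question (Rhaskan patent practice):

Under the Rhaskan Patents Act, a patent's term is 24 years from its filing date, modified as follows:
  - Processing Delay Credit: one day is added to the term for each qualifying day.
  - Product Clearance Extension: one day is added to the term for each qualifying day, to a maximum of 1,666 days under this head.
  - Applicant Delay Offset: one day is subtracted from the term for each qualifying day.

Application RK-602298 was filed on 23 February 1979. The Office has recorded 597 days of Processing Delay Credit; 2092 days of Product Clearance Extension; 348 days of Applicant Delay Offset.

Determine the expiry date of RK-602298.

May 22, 2008

Base term: filing date + 24 years → 23 February 2003.
Processing Delay Credit: +597 days → 12 October 2004.
Product Clearance Extension: 2092 days claimed exceeds the 1666-day cap, so +1666 days → 5 May 2009.
Applicant Delay Offset: −348 days → 22 May 2008.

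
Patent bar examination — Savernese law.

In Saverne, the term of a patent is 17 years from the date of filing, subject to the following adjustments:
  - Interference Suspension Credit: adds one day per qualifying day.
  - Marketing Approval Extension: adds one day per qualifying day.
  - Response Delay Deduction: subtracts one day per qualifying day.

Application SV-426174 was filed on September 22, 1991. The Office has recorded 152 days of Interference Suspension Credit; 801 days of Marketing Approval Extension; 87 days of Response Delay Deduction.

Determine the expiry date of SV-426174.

February 5, 2011

Base term: filing date + 17 years → 22 September 2008.
Interference Suspension Credit: +152 days → 21 February 2009.
Marketing Approval Extension: +801 days → 3 May 2011.
Response Delay Deduction: −87 days → 5 February 2011.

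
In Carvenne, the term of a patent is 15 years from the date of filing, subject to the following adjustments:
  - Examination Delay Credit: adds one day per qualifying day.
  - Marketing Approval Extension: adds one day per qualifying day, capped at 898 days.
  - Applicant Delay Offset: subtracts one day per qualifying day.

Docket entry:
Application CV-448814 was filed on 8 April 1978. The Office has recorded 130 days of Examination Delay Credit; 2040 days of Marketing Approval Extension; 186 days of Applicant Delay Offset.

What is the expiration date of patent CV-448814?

1995-07-29

Base term: filing date + 15 years → 8 April 1993.
Examination Delay Credit: +130 days → 16 August 1993.
Marketing Approval Extension: 2040 days claimed exceeds the 898-day cap, so +898 days → 31 January 1996.
Applicant Delay Offset: −186 days → 29 July 1995.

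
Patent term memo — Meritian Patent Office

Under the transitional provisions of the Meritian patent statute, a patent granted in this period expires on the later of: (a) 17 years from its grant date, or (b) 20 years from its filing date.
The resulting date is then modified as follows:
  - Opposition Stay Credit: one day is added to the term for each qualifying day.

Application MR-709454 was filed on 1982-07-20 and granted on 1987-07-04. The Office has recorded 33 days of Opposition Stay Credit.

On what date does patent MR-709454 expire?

(a) grant + 17 years → 4 July 2004.
(b) filing + 20 years → 20 July 2002.
Later of the two: 4 July 2004.
Opposition Stay Credit: +33 days → 6 August 2004.

August 6, 2004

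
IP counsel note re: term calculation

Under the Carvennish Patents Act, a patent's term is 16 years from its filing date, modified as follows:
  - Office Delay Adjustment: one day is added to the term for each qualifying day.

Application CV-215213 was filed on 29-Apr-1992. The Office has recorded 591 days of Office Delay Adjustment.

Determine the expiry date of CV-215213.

2009-12-11

Base term: filing date + 16 years → 29 April 2008.
Office Delay Adjustment: +591 days → 11 December 2009.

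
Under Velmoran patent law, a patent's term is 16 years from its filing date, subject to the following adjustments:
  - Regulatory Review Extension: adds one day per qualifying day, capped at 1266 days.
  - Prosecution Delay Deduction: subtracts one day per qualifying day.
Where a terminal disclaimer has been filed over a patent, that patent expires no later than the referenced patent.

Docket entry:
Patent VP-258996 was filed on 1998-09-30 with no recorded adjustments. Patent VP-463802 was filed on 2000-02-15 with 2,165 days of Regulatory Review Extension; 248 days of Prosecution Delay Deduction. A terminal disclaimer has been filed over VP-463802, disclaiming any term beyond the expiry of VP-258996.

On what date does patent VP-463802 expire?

Natural term of VP-463802:
  Base: filing + 16 years → 15 February 2016.
  Regulatory Review Extension: 2165 days claimed exceeds the 1266-day cap, so +1266 days → 4 August 2019.
  Prosecution Delay Deduction: −248 days → 29 November 2018.
Expiry of referenced patent VP-258996:
  Base: filing + 16 years → 30 September 2014.
Terminal disclaimer: VP-463802 expires on the earlier of 29 November 2018 and 30 September 2014.

2014-09-30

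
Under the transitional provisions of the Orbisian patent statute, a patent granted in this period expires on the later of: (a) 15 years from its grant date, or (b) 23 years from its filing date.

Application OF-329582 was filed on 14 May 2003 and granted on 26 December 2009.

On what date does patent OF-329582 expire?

(a) grant + 15 years → 26 December 2024.
(b) filing + 23 years → 14 May 2026.
Later of the two: 14 May 2026.

2026-05-14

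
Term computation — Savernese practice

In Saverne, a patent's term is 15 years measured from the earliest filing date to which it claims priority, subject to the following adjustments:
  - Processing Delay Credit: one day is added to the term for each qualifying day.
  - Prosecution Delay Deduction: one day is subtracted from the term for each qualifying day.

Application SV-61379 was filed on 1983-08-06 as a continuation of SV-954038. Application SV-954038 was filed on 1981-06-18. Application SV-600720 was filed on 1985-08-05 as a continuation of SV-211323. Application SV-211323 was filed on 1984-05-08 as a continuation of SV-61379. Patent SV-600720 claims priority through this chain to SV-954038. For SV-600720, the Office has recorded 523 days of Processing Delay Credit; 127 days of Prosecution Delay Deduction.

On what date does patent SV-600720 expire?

July 19, 1997

Earliest priority filing: 18 June 1981.
Base term: 18 June 1981 + 15 years → 18 June 1996.
Processing Delay Credit: +523 days → 23 November 1997.
Prosecution Delay Deduction: −127 days → 19 July 1997.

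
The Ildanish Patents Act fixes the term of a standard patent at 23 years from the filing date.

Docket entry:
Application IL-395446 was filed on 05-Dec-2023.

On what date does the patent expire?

Filing date + 23 years → 5 December 2046.

2046-12-05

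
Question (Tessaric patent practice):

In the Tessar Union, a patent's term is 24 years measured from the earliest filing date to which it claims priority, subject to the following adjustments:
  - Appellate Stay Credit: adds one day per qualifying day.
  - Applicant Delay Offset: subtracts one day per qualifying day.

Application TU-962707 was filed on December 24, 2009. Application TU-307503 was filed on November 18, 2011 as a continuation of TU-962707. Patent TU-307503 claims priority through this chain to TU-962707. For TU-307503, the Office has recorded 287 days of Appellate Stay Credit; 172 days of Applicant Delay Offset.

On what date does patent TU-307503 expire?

Earliest priority filing: 24 December 2009.
Base term: 24 December 2009 + 24 years → 24 December 2033.
Appellate Stay Credit: +287 days → 7 October 2034.
Applicant Delay Offset: −172 days → 18 April 2034.

April 18, 2034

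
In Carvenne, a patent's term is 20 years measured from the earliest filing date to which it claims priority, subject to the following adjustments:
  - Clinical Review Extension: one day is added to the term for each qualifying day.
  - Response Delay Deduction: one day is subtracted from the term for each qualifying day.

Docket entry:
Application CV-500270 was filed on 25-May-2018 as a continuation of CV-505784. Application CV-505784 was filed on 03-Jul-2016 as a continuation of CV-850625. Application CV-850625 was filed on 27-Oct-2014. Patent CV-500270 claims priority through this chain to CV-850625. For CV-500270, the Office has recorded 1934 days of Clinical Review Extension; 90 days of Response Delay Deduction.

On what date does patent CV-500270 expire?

Earliest priority filing: 27 October 2014.
Base term: 27 October 2014 + 20 years → 27 October 2034.
Clinical Review Extension: +1934 days → 12 February 2040.
Response Delay Deduction: −90 days → 14 November 2039.

November 14, 2039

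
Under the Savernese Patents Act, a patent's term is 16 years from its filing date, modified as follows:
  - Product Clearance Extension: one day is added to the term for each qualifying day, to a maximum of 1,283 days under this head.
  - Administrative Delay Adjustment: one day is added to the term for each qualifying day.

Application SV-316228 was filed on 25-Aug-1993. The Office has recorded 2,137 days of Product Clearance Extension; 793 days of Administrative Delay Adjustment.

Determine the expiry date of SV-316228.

Base term: filing date + 16 years → 25 August 2009.
Product Clearance Extension: 2137 days claimed exceeds the 1283-day cap, so +1283 days → 28 February 2013.
Administrative Delay Adjustment: +793 days → 2 May 2015.

May 2, 2015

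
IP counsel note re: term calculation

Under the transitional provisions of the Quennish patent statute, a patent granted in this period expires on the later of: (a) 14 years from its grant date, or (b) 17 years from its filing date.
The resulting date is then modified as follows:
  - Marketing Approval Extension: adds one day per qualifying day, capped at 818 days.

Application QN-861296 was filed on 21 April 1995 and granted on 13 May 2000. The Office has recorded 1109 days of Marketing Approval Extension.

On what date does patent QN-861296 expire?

(a) grant + 14 years → 13 May 2014.
(b) filing + 17 years → 21 April 2012.
Later of the two: 13 May 2014.
Marketing Approval Extension: 1109 days claimed exceeds the 818-day cap, so +818 days → 8 August 2016.

August 8, 2016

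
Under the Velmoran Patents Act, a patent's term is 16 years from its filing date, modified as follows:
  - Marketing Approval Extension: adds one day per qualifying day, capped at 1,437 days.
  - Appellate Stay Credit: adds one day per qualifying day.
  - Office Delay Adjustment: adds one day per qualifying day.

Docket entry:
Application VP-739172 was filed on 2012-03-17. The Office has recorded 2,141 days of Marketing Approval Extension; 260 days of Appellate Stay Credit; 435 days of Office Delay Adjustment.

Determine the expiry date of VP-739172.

2034-01-17

Base term: filing date + 16 years → 17 March 2028.
Marketing Approval Extension: 2141 days claimed exceeds the 1437-day cap, so +1437 days → 22 February 2032.
Appellate Stay Credit: +260 days → 8 November 2032.
Office Delay Adjustment: +435 days → 17 January 2034.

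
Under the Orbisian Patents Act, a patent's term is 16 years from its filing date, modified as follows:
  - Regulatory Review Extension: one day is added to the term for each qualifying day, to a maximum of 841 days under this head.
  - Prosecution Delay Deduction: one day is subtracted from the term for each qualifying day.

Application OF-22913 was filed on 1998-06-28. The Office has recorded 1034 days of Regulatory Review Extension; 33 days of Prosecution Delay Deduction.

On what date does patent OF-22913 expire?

Base term: filing date + 16 years → 28 June 2014.
Regulatory Review Extension: 1034 days claimed exceeds the 841-day cap, so +841 days → 16 October 2016.
Prosecution Delay Deduction: −33 days → 13 September 2016.

2016-09-13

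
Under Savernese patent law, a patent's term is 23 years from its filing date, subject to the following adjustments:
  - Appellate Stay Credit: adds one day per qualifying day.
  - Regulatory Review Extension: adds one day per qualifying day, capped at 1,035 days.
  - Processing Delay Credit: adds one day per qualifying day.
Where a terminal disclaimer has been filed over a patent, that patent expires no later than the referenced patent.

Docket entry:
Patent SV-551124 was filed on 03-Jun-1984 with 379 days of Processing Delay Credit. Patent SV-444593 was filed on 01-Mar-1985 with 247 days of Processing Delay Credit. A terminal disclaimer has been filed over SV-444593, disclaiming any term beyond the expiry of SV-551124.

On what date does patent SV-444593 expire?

Natural term of SV-444593:
  Base: filing + 23 years → 1 March 2008.
  Processing Delay Credit: +247 days → 3 November 2008.
Expiry of referenced patent SV-551124:
  Base: filing + 23 years → 3 June 2007.
  Processing Delay Credit: +379 days → 16 June 2008.
Terminal disclaimer: SV-444593 expires on the earlier of 3 November 2008 and 16 June 2008.

2008-06-16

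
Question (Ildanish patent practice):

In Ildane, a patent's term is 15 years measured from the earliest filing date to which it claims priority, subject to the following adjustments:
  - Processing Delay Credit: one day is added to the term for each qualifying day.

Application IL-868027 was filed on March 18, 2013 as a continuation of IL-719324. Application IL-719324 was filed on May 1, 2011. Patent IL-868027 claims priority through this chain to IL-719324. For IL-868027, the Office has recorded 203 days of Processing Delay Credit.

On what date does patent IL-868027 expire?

Earliest priority filing: 1 May 2011.
Base term: 1 May 2011 + 15 years → 1 May 2026.
Processing Delay Credit: +203 days → 20 November 2026.

2026-11-20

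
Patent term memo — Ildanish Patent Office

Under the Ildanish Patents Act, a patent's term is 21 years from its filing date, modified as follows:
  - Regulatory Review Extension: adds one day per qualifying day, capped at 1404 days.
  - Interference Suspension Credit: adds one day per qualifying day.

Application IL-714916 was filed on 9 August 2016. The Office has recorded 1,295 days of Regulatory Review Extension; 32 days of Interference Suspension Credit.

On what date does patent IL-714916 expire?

Base term: filing date + 21 years → 9 August 2037.
Regulatory Review Extension: 1295 days (within the 1404-day cap) → +1295 days → 24 February 2041.
Interference Suspension Credit: +32 days → 28 March 2041.

March 28, 2041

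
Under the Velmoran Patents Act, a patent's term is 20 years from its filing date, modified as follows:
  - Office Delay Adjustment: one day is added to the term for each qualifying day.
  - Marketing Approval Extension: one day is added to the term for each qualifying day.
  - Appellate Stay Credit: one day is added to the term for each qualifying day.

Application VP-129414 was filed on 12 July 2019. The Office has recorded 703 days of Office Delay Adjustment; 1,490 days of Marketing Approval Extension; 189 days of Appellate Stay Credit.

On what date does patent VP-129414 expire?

Base term: filing date + 20 years → 12 July 2039.
Office Delay Adjustment: +703 days → 14 June 2041.
Marketing Approval Extension: +1490 days → 13 July 2045.
Appellate Stay Credit: +189 days → 18 January 2046.

2046-01-18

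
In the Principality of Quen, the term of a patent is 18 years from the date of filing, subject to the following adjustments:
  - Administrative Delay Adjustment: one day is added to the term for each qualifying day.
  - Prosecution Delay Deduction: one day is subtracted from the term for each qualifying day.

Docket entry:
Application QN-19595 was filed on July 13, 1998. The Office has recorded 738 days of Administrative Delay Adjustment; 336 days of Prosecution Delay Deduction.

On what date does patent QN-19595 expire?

Base term: filing date + 18 years → 13 July 2016.
Administrative Delay Adjustment: +738 days → 21 July 2018.
Prosecution Delay Deduction: −336 days → 19 August 2017.

2017-08-19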